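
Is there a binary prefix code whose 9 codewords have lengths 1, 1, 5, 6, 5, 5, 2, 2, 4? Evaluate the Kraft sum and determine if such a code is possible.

1.671875; no

With common denominator 2^6 = 64: Σ 2^(−ℓᵢ) = 32/64 + 32/64 + 2/64 + 1/64 + 2/64 + 2/64 + 16/64 + 16/64 + 4/64 = 107/64 = 1.671875.
Kraft's inequality requires Σ ≤ 1; here Σ = 1.671875 > 1, so no such prefix code exists.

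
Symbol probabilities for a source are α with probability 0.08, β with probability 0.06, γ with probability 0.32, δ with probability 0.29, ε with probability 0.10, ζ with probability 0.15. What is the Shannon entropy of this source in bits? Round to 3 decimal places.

H = −Σ pᵢ log₂ pᵢ.
−0.08·log₂(0.08) = 0.2915
−0.06·log₂(0.06) = 0.2435
−0.32·log₂(0.32) = 0.5260
−0.29·log₂(0.29) = 0.5179
−0.10·log₂(0.10) = 0.3322
−0.15·log₂(0.15) = 0.4105
Sum ≈ 2.3217 → 2.322 bits.

2.322 bits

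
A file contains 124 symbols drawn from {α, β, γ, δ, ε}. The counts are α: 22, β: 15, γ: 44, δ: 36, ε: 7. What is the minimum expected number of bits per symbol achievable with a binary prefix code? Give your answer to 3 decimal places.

Probabilities are the counts divided by 124.
Repeatedly combine the two least-probable nodes; the expected code length is the sum of the merged weights.
merge 7/124 + 15/124 → 11/62
merge 11/62 + 11/62 → 11/31
merge 9/31 + 11/31 → 20/31
merge 11/31 + 20/31 → 1
L = 11/62 + 11/31 + 20/31 + 1 = 135/62 ≈ 2.177 bits/symbol.

2.177 bits/symbol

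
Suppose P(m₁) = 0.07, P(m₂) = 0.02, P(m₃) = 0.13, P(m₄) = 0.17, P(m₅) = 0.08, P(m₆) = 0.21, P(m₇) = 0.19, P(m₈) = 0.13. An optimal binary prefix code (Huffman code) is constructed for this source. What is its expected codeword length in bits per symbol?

2.86 bits/symbol

Repeatedly combine the two least-probable nodes; the expected code length is the sum of the merged weights.
merge 1/50 + 7/100 → 9/100
merge 2/25 + 9/100 → 17/100
merge 13/100 + 13/100 → 13/50
merge 17/100 + 17/100 → 17/50
merge 19/100 + 21/100 → 2/5
merge 13/50 + 17/50 → 3/5
merge 2/5 + 3/5 → 1
L = 9/100 + 17/100 + 13/50 + 17/50 + 2/5 + 3/5 + 1 = 143/50 = 2.86 bits/symbol.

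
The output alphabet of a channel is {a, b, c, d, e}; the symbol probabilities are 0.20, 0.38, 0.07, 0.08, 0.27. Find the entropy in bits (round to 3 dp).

H = −Σ pᵢ log₂ pᵢ.
−0.20·log₂(0.20) = 0.4644
−0.38·log₂(0.38) = 0.5305
−0.07·log₂(0.07) = 0.2686
−0.08·log₂(0.08) = 0.2915
−0.27·log₂(0.27) = 0.5100
Sum ≈ 2.0649 → 2.065 bits.

2.065 bits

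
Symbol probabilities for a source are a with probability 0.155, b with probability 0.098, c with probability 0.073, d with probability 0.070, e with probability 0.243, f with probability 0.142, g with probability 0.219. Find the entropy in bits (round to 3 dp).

H = −Σ pᵢ log₂ pᵢ.
−0.155·log₂(0.155) = 0.4169
−0.098·log₂(0.098) = 0.3284
−0.073·log₂(0.073) = 0.2756
−0.070·log₂(0.070) = 0.2686
−0.243·log₂(0.243) = 0.4960
−0.142·log₂(0.142) = 0.3999
−0.219·log₂(0.219) = 0.4798
Sum ≈ 2.6652 → 2.665 bits.

2.665 bits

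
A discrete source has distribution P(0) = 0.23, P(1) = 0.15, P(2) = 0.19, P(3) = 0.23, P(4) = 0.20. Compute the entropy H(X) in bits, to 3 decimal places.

2.305 bits

H = −Σ pᵢ log₂ pᵢ.
−0.23·log₂(0.23) = 0.4877
−0.15·log₂(0.15) = 0.4105
−0.19·log₂(0.19) = 0.4552
−0.23·log₂(0.23) = 0.4877
−0.20·log₂(0.20) = 0.4644
Sum ≈ 2.3055 → 2.305 bits.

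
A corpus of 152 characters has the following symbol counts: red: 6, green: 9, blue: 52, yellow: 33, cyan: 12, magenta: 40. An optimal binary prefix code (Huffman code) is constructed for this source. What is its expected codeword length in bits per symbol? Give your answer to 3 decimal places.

2.276 bits/symbol

Probabilities are the counts divided by 152.
Repeatedly combine the two least-probable nodes; the expected code length is the sum of the merged weights.
merge 3/76 + 9/152 → 15/152
merge 3/38 + 15/152 → 27/152
merge 27/152 + 33/152 → 15/38
merge 5/19 + 13/38 → 23/38
merge 15/38 + 23/38 → 1
L = 15/152 + 27/152 + 15/38 + 23/38 + 1 = 173/76 ≈ 2.276 bits/symbol.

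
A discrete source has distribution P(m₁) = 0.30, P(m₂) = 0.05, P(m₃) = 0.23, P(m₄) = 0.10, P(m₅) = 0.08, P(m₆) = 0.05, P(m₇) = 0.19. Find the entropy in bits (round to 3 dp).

2.520 bits

H = −Σ pᵢ log₂ pᵢ.
−0.30·log₂(0.30) = 0.5211
−0.05·log₂(0.05) = 0.2161
−0.23·log₂(0.23) = 0.4877
−0.10·log₂(0.10) = 0.3322
−0.08·log₂(0.08) = 0.2915
−0.05·log₂(0.05) = 0.2161
−0.19·log₂(0.19) = 0.4552
Sum ≈ 2.5199 → 2.520 bits.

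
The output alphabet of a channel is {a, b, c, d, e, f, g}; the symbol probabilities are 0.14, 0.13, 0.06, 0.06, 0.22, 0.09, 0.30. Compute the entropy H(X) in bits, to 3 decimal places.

H = −Σ pᵢ log₂ pᵢ.
−0.14·log₂(0.14) = 0.3971
−0.13·log₂(0.13) = 0.3826
−0.06·log₂(0.06) = 0.2435
−0.06·log₂(0.06) = 0.2435
−0.22·log₂(0.22) = 0.4806
−0.09·log₂(0.09) = 0.3127
−0.30·log₂(0.30) = 0.5211
Sum ≈ 2.5811 → 2.581 bits.

2.581 bits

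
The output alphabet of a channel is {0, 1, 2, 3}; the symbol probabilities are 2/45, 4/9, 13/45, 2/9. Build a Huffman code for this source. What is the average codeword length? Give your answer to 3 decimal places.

1.822 bits/symbol

Repeatedly combine the two least-probable nodes; the expected code length is the sum of the merged weights.
merge 2/45 + 2/9 → 4/15
merge 4/15 + 13/45 → 5/9
merge 4/9 + 5/9 → 1
L = 4/15 + 5/9 + 1 = 82/45 ≈ 1.822 bits/symbol.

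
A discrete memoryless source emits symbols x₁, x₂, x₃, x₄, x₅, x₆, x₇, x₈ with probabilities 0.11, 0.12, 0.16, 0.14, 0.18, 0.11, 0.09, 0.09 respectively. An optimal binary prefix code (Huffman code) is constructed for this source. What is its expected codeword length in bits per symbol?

Repeatedly combine the two least-probable nodes; the expected code length is the sum of the merged weights.
merge 9/100 + 9/100 → 9/50
merge 11/100 + 11/100 → 11/50
merge 3/25 + 7/50 → 13/50
merge 4/25 + 9/50 → 17/50
merge 9/50 + 11/50 → 2/5
merge 13/50 + 17/50 → 3/5
merge 2/5 + 3/5 → 1
L = 9/50 + 11/50 + 13/50 + 17/50 + 2/5 + 3/5 + 1 = 3 bits/symbol.

3 bits/symbol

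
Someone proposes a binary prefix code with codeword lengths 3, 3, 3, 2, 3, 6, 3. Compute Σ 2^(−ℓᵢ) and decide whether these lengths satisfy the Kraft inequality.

With common denominator 2^6 = 64: Σ 2^(−ℓᵢ) = 8/64 + 8/64 + 8/64 + 16/64 + 8/64 + 1/64 + 8/64 = 57/64 = 0.890625.
Kraft's inequality requires Σ ≤ 1; here Σ = 0.890625 ≤ 1, so such a prefix code exists.

0.890625; yes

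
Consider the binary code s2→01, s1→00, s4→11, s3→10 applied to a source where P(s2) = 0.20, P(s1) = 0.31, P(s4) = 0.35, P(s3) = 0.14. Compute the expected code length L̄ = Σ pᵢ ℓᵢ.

2 bits/symbol

L̄ = Σ pᵢ·ℓᵢ = 0.20·2 + 0.31·2 + 0.35·2 + 0.14·2 = 2 bits/symbol.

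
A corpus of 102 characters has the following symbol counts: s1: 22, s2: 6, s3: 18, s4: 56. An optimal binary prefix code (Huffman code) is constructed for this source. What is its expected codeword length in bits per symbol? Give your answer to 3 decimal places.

1.686 bits/symbol

Probabilities are the counts divided by 102.
Repeatedly combine the two least-probable nodes; the expected code length is the sum of the merged weights.
merge 1/17 + 3/17 → 4/17
merge 11/51 + 4/17 → 23/51
merge 23/51 + 28/51 → 1
L = 4/17 + 23/51 + 1 = 86/51 ≈ 1.686 bits/symbol.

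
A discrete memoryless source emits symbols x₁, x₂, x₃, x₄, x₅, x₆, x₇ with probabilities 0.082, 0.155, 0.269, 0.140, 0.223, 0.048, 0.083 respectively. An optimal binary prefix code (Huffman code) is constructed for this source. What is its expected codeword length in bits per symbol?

2.638 bits/symbol

Repeatedly combine the two least-probable nodes; the expected code length is the sum of the merged weights.
merge 6/125 + 41/500 → 13/100
merge 83/1000 + 13/100 → 213/1000
merge 7/50 + 31/200 → 59/200
merge 213/1000 + 223/1000 → 109/250
merge 269/1000 + 59/200 → 141/250
merge 109/250 + 141/250 → 1
L = 13/100 + 213/1000 + 59/200 + 109/250 + 141/250 + 1 = 1319/500 = 2.638 bits/symbol.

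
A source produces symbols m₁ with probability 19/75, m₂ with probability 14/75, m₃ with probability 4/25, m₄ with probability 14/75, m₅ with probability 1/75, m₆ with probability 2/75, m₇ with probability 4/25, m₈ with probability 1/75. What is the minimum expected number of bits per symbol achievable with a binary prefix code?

Repeatedly combine the two least-probable nodes; the expected code length is the sum of the merged weights.
merge 1/75 + 1/75 → 2/75
merge 2/75 + 2/75 → 4/75
merge 4/75 + 4/25 → 16/75
merge 4/25 + 14/75 → 26/75
merge 14/75 + 16/75 → 2/5
merge 19/75 + 26/75 → 3/5
merge 2/5 + 3/5 → 1
L = 2/75 + 4/75 + 16/75 + 26/75 + 2/5 + 3/5 + 1 = 66/25 = 2.64 bits/symbol.

2.64 bits/symbol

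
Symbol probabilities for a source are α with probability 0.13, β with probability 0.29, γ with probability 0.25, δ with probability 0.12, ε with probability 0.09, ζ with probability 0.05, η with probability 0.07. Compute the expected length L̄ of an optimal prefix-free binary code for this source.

Repeatedly combine the two least-probable nodes; the expected code length is the sum of the merged weights.
merge 1/20 + 7/100 → 3/25
merge 9/100 + 3/25 → 21/100
merge 3/25 + 13/100 → 1/4
merge 21/100 + 1/4 → 23/50
merge 1/4 + 29/100 → 27/50
merge 23/50 + 27/50 → 1
L = 3/25 + 21/100 + 1/4 + 23/50 + 27/50 + 1 = 129/50 = 2.58 bits/symbol.

2.58 bits/symbol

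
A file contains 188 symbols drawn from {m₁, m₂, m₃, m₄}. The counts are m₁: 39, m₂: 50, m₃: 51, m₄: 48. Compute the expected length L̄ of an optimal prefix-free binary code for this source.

2 bits/symbol

Probabilities are the counts divided by 188.
Repeatedly combine the two least-probable nodes; the expected code length is the sum of the merged weights.
merge 39/188 + 12/47 → 87/188
merge 25/94 + 51/188 → 101/188
merge 87/188 + 101/188 → 1
L = 87/188 + 101/188 + 1 = 2 bits/symbol.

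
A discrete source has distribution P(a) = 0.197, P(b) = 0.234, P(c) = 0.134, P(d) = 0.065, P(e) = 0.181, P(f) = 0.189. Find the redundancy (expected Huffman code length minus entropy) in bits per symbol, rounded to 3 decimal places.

0.071 bits

Entropy H = −Σ p log₂ p ≈ 2.4975 bits.
Huffman merges: 13/200+67/500→199/1000; 181/1000+189/1000→37/100; 197/1000+199/1000→99/250; 117/500+37/100→151/250; 99/250+151/250→1. L = 2569/1000 ≈ 2.5690.
L − H = 2.5690 − 2.4975 = 0.071 bits.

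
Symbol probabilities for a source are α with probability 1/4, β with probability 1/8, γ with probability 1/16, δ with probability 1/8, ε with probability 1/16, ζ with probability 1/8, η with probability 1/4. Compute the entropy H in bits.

2.625 bits

Each probability is a power of 1/2, so log₂(1/p) is an integer.
H = Σ p·log₂(1/p) = 1/4·2 + 1/8·3 + 1/16·4 + 1/8·3 + 1/16·4 + 1/8·3 + 1/4·2 = 2.625 bits.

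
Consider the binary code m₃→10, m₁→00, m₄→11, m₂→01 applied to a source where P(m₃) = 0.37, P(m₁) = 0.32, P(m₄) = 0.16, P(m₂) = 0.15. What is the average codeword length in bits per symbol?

2 bits/symbol

L̄ = Σ pᵢ·ℓᵢ = 0.37·2 + 0.32·2 + 0.16·2 + 0.15·2 = 2 bits/symbol.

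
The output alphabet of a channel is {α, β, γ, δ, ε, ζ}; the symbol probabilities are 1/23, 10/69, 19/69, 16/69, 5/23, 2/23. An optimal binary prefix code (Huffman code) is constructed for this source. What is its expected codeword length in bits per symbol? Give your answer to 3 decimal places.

2.406 bits/symbol

Repeatedly combine the two least-probable nodes; the expected code length is the sum of the merged weights.
merge 1/23 + 2/23 → 3/23
merge 3/23 + 10/69 → 19/69
merge 5/23 + 16/69 → 31/69
merge 19/69 + 19/69 → 38/69
merge 31/69 + 38/69 → 1
L = 3/23 + 19/69 + 31/69 + 38/69 + 1 = 166/69 ≈ 2.406 bits/symbol.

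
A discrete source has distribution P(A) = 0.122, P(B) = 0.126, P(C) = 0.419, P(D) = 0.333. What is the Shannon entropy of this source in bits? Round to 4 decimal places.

H = −Σ pᵢ log₂ pᵢ.
−0.122·log₂(0.122) = 0.3703
−0.126·log₂(0.126) = 0.3766
−0.419·log₂(0.419) = 0.5258
−0.333·log₂(0.333) = 0.5283
Sum ≈ 1.8009 → 1.8009 bits.

1.8009 bits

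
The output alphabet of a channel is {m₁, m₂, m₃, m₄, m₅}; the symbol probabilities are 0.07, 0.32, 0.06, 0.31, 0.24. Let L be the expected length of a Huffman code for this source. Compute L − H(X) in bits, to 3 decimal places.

0.074 bits

Entropy H = −Σ p log₂ p ≈ 2.0561 bits.
Huffman merges: 3/50+7/100→13/100; 13/100+6/25→37/100; 31/100+8/25→63/100; 37/100+63/100→1. L = 213/100 ≈ 2.1300.
L − H = 2.1300 − 2.0561 = 0.074 bits.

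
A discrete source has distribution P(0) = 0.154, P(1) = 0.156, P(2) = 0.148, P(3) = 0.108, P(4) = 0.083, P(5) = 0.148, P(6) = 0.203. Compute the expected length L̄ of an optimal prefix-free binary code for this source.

2.797 bits/symbol

Repeatedly combine the two least-probable nodes; the expected code length is the sum of the merged weights.
merge 83/1000 + 27/250 → 191/1000
merge 37/250 + 37/250 → 37/125
merge 77/500 + 39/250 → 31/100
merge 191/1000 + 203/1000 → 197/500
merge 37/125 + 31/100 → 303/500
merge 197/500 + 303/500 → 1
L = 191/1000 + 37/125 + 31/100 + 197/500 + 303/500 + 1 = 2797/1000 = 2.797 bits/symbol.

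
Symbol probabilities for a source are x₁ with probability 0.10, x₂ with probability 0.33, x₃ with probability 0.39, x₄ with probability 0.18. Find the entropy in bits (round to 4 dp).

H = −Σ pᵢ log₂ pᵢ.
−0.10·log₂(0.10) = 0.3322
−0.33·log₂(0.33) = 0.5278
−0.39·log₂(0.39) = 0.5298
−0.18·log₂(0.18) = 0.4453
Sum ≈ 1.8351 → 1.8351 bits.

1.8351 bits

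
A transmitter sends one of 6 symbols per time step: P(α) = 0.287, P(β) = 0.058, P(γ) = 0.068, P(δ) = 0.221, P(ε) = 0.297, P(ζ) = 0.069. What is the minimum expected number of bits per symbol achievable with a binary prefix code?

2.321 bits/symbol

Repeatedly combine the two least-probable nodes; the expected code length is the sum of the merged weights.
merge 29/500 + 17/250 → 63/500
merge 69/1000 + 63/500 → 39/200
merge 39/200 + 221/1000 → 52/125
merge 287/1000 + 297/1000 → 73/125
merge 52/125 + 73/125 → 1
L = 63/500 + 39/200 + 52/125 + 73/125 + 1 = 2321/1000 = 2.321 bits/symbol.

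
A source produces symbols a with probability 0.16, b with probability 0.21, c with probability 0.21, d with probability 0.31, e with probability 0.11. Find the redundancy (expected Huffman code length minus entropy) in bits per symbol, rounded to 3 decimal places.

Entropy H = −Σ p log₂ p ≈ 2.2427 bits.
Huffman merges: 11/100+4/25→27/100; 21/100+21/100→21/50; 27/100+31/100→29/50; 21/50+29/50→1. L = 227/100 ≈ 2.2700.
L − H = 2.2700 − 2.2427 = 0.027 bits.

0.027 bits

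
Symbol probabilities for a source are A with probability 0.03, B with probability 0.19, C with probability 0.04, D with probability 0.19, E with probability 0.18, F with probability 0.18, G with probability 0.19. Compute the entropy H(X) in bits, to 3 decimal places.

2.594 bits

H = −Σ pᵢ log₂ pᵢ.
−0.03·log₂(0.03) = 0.1518
−0.19·log₂(0.19) = 0.4552
−0.04·log₂(0.04) = 0.1858
−0.19·log₂(0.19) = 0.4552
−0.18·log₂(0.18) = 0.4453
−0.18·log₂(0.18) = 0.4453
−0.19·log₂(0.19) = 0.4552
Sum ≈ 2.5938 → 2.594 bits.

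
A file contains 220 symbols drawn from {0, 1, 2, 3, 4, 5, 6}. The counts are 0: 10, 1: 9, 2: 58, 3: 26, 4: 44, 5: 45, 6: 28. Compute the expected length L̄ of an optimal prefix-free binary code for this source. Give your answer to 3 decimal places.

2.618 bits/symbol

Probabilities are the counts divided by 220.
Repeatedly combine the two least-probable nodes; the expected code length is the sum of the merged weights.
merge 9/220 + 1/22 → 19/220
merge 19/220 + 13/110 → 9/44
merge 7/55 + 1/5 → 18/55
merge 9/44 + 9/44 → 9/22
merge 29/110 + 18/55 → 13/22
merge 9/22 + 13/22 → 1
L = 19/220 + 9/44 + 18/55 + 9/22 + 13/22 + 1 = 144/55 ≈ 2.618 bits/symbol.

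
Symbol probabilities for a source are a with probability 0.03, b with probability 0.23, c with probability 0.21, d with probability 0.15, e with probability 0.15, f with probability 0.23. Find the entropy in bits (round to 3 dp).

2.421 bits

H = −Σ pᵢ log₂ pᵢ.
−0.03·log₂(0.03) = 0.1518
−0.23·log₂(0.23) = 0.4877
−0.21·log₂(0.21) = 0.4728
−0.15·log₂(0.15) = 0.4105
−0.15·log₂(0.15) = 0.4105
−0.23·log₂(0.23) = 0.4877
Sum ≈ 2.4210 → 2.421 bits.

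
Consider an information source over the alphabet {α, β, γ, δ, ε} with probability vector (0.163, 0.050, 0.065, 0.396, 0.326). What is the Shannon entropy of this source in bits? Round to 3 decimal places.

H = −Σ pᵢ log₂ pᵢ.
−0.163·log₂(0.163) = 0.4266
−0.050·log₂(0.050) = 0.2161
−0.065·log₂(0.065) = 0.2563
−0.396·log₂(0.396) = 0.5292
−0.326·log₂(0.326) = 0.5272
Sum ≈ 1.9554 → 1.955 bits.

1.955 bits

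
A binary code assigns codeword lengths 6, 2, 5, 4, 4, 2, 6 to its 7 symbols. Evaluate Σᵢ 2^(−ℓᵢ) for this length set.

0.6875

With common denominator 2^6 = 64: Σ 2^(−ℓᵢ) = 1/64 + 16/64 + 2/64 + 4/64 + 4/64 + 16/64 + 1/64 = 44/64 = 0.6875.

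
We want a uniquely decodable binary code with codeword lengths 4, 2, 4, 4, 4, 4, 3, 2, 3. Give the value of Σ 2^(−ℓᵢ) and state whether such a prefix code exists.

1.0625; no

With common denominator 2^4 = 16: Σ 2^(−ℓᵢ) = 1/16 + 4/16 + 1/16 + 1/16 + 1/16 + 1/16 + 2/16 + 4/16 + 2/16 = 17/16 = 1.0625.
Kraft's inequality requires Σ ≤ 1; here Σ = 1.0625 > 1, so no such prefix code exists.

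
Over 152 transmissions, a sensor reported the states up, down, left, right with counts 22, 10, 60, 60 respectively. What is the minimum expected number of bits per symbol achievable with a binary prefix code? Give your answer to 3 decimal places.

Probabilities are the counts divided by 152.
Repeatedly combine the two least-probable nodes; the expected code length is the sum of the merged weights.
merge 5/76 + 11/76 → 4/19
merge 4/19 + 15/38 → 23/38
merge 15/38 + 23/38 → 1
L = 4/19 + 23/38 + 1 = 69/38 ≈ 1.816 bits/symbol.

1.816 bits/symbol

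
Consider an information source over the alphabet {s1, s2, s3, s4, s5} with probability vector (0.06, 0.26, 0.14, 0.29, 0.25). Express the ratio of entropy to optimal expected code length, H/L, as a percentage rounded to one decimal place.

Entropy H = −Σ p log₂ p ≈ 2.1638 bits.
Huffman merges: 3/50+7/50→1/5; 1/5+1/4→9/20; 13/50+29/100→11/20; 9/20+11/20→1. L = 11/5 ≈ 2.2000.
Efficiency = H/L = 2.1638/2.2000 = 98.4%.

98.4%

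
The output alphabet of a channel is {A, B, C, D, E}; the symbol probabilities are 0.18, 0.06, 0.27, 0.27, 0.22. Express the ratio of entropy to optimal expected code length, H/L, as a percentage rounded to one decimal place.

Entropy H = −Σ p log₂ p ≈ 2.1895 bits.
Huffman merges: 3/50+9/50→6/25; 11/50+6/25→23/50; 27/100+27/100→27/50; 23/50+27/50→1. L = 56/25 ≈ 2.2400.
Efficiency = H/L = 2.1895/2.2400 = 97.7%.

97.7%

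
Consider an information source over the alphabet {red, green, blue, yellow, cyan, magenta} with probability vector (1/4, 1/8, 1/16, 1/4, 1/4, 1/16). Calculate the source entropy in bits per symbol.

2.375 bits

Each probability is a power of 1/2, so log₂(1/p) is an integer.
H = Σ p·log₂(1/p) = 1/4·2 + 1/8·3 + 1/16·4 + 1/4·2 + 1/4·2 + 1/16·4 = 2.375 bits.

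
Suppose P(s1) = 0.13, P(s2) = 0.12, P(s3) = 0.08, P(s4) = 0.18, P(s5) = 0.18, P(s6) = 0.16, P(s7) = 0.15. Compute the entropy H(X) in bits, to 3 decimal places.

2.765 bits

H = −Σ pᵢ log₂ pᵢ.
−0.13·log₂(0.13) = 0.3826
−0.12·log₂(0.12) = 0.3671
−0.08·log₂(0.08) = 0.2915
−0.18·log₂(0.18) = 0.4453
−0.18·log₂(0.18) = 0.4453
−0.16·log₂(0.16) = 0.4230
−0.15·log₂(0.15) = 0.4105
Sum ≈ 2.7654 → 2.765 bits.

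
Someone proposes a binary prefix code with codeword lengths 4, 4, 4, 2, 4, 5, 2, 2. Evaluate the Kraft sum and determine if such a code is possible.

With common denominator 2^5 = 32: Σ 2^(−ℓᵢ) = 2/32 + 2/32 + 2/32 + 8/32 + 2/32 + 1/32 + 8/32 + 8/32 = 33/32 = 1.03125.
Kraft's inequality requires Σ ≤ 1; here Σ = 1.03125 > 1, so no such prefix code exists.

1.03125; no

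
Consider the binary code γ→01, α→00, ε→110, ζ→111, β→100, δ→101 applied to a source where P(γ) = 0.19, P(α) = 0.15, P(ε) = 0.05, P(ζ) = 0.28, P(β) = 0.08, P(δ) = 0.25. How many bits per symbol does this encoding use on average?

L̄ = Σ pᵢ·ℓᵢ = 0.19·2 + 0.15·2 + 0.05·3 + 0.28·3 + 0.08·3 + 0.25·3 = 2.66 bits/symbol.

2.66 bits/symbol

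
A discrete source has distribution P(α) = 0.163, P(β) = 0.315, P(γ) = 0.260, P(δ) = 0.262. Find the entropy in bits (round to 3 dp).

H = −Σ pᵢ log₂ pᵢ.
−0.163·log₂(0.163) = 0.4266
−0.315·log₂(0.315) = 0.5250
−0.260·log₂(0.260) = 0.5053
−0.262·log₂(0.262) = 0.5063
Sum ≈ 1.9631 → 1.963 bits.

1.963 bits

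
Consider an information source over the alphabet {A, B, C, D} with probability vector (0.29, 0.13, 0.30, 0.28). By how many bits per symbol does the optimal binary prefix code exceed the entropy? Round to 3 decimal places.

Entropy H = −Σ p log₂ p ≈ 1.9359 bits.
Huffman merges: 13/100+7/25→41/100; 29/100+3/10→59/100; 41/100+59/100→1. L = 2 ≈ 2.0000.
L − H = 2.0000 − 1.9359 = 0.064 bits.

0.064 bits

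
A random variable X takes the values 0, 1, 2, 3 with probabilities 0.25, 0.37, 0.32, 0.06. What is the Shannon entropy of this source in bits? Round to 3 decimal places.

1.800 bits

H = −Σ pᵢ log₂ pᵢ.
−0.25·log₂(0.25) = 0.5000
−0.37·log₂(0.37) = 0.5307
−0.32·log₂(0.32) = 0.5260
−0.06·log₂(0.06) = 0.2435
Sum ≈ 1.8003 → 1.800 bits.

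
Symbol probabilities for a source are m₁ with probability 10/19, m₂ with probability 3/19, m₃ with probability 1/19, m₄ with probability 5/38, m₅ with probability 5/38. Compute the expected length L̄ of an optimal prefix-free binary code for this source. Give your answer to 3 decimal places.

1.947 bits/symbol

Repeatedly combine the two least-probable nodes; the expected code length is the sum of the merged weights.
merge 1/19 + 5/38 → 7/38
merge 5/38 + 3/19 → 11/38
merge 7/38 + 11/38 → 9/19
merge 9/19 + 10/19 → 1
L = 7/38 + 11/38 + 9/19 + 1 = 37/19 ≈ 1.947 bits/symbol.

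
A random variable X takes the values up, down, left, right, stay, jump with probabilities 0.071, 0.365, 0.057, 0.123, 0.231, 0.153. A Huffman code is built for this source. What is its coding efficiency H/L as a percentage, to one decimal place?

97.2%

Entropy H = −Σ p log₂ p ≈ 2.3118 bits.
Huffman merges: 57/1000+71/1000→16/125; 123/1000+16/125→251/1000; 153/1000+231/1000→48/125; 251/1000+73/200→77/125; 48/125+77/125→1. L = 2379/1000 ≈ 2.3790.
Efficiency = H/L = 2.3118/2.3790 = 97.2%.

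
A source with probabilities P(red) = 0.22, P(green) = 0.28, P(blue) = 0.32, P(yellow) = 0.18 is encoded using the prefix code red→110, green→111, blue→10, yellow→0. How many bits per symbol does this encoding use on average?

2.32 bits/symbol

L̄ = Σ pᵢ·ℓᵢ = 0.22·3 + 0.28·3 + 0.32·2 + 0.18·1 = 2.32 bits/symbol.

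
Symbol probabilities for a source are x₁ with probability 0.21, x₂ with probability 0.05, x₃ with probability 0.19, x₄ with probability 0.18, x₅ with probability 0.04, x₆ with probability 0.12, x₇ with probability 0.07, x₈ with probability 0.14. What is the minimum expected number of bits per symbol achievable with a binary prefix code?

Repeatedly combine the two least-probable nodes; the expected code length is the sum of the merged weights.
merge 1/25 + 1/20 → 9/100
merge 7/100 + 9/100 → 4/25
merge 3/25 + 7/50 → 13/50
merge 4/25 + 9/50 → 17/50
merge 19/100 + 21/100 → 2/5
merge 13/50 + 17/50 → 3/5
merge 2/5 + 3/5 → 1
L = 9/100 + 4/25 + 13/50 + 17/50 + 2/5 + 3/5 + 1 = 57/20 = 2.85 bits/symbol.

2.85 bits/symbol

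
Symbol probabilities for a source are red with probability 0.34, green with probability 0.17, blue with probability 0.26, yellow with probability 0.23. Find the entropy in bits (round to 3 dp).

H = −Σ pᵢ log₂ pᵢ.
−0.34·log₂(0.34) = 0.5292
−0.17·log₂(0.17) = 0.4346
−0.26·log₂(0.26) = 0.5053
−0.23·log₂(0.23) = 0.4877
Sum ≈ 1.9567 → 1.957 bits.

1.957 bits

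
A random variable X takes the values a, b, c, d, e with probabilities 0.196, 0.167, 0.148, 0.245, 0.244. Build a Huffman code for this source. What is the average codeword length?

Repeatedly combine the two least-probable nodes; the expected code length is the sum of the merged weights.
merge 37/250 + 167/1000 → 63/200
merge 49/250 + 61/250 → 11/25
merge 49/200 + 63/200 → 14/25
merge 11/25 + 14/25 → 1
L = 63/200 + 11/25 + 14/25 + 1 = 463/200 = 2.315 bits/symbol.

2.315 bits/symbol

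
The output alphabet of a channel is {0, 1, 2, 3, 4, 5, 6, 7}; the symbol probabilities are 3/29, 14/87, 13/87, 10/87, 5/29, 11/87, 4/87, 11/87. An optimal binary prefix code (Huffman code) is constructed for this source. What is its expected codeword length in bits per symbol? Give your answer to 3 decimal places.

2.977 bits/symbol

Repeatedly combine the two least-probable nodes; the expected code length is the sum of the merged weights.
merge 4/87 + 3/29 → 13/87
merge 10/87 + 11/87 → 7/29
merge 11/87 + 13/87 → 8/29
merge 13/87 + 14/87 → 9/29
merge 5/29 + 7/29 → 12/29
merge 8/29 + 9/29 → 17/29
merge 12/29 + 17/29 → 1
L = 13/87 + 7/29 + 8/29 + 9/29 + 12/29 + 17/29 + 1 = 259/87 ≈ 2.977 bits/symbol.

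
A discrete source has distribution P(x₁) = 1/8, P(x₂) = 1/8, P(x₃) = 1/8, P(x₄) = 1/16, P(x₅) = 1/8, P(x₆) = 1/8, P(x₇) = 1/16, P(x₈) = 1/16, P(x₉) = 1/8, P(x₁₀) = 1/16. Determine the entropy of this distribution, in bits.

3.25 bits

Each probability is a power of 1/2, so log₂(1/p) is an integer.
H = Σ p·log₂(1/p) = 1/8·3 + 1/8·3 + 1/8·3 + 1/16·4 + 1/8·3 + 1/8·3 + 1/16·4 + 1/16·4 + 1/8·3 + 1/16·4 = 3.25 bits.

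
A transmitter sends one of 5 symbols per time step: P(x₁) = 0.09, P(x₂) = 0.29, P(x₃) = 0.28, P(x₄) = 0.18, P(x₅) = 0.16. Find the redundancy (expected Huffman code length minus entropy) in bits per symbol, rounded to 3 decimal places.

Entropy H = −Σ p log₂ p ≈ 2.2131 bits.
Huffman merges: 9/100+4/25→1/4; 9/50+1/4→43/100; 7/25+29/100→57/100; 43/100+57/100→1. L = 9/4 ≈ 2.2500.
L − H = 2.2500 − 2.2131 = 0.037 bits.

0.037 bits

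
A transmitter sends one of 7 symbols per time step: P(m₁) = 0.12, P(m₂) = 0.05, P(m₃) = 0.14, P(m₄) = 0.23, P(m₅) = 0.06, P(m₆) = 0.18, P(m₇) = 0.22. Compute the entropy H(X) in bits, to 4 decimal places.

H = −Σ pᵢ log₂ pᵢ.
−0.12·log₂(0.12) = 0.3671
−0.05·log₂(0.05) = 0.2161
−0.14·log₂(0.14) = 0.3971
−0.23·log₂(0.23) = 0.4877
−0.06·log₂(0.06) = 0.2435
−0.18·log₂(0.18) = 0.4453
−0.22·log₂(0.22) = 0.4806
Sum ≈ 2.6374 → 2.6374 bits.

2.6374 bits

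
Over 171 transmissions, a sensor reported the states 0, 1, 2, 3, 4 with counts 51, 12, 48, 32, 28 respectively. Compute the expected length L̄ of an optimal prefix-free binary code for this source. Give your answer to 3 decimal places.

2.234 bits/symbol

Probabilities are the counts divided by 171.
Repeatedly combine the two least-probable nodes; the expected code length is the sum of the merged weights.
merge 4/57 + 28/171 → 40/171
merge 32/171 + 40/171 → 8/19
merge 16/57 + 17/57 → 11/19
merge 8/19 + 11/19 → 1
L = 40/171 + 8/19 + 11/19 + 1 = 382/171 ≈ 2.234 bits/symbol.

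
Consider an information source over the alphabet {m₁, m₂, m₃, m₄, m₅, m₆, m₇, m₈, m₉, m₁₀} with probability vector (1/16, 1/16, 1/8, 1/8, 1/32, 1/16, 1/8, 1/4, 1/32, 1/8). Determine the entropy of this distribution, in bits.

Each probability is a power of 1/2, so log₂(1/p) is an integer.
H = Σ p·log₂(1/p) = 1/16·4 + 1/16·4 + 1/8·3 + 1/8·3 + 1/32·5 + 1/16·4 + 1/8·3 + 1/4·2 + 1/32·5 + 1/8·3 = 3.0625 bits.

3.0625 bits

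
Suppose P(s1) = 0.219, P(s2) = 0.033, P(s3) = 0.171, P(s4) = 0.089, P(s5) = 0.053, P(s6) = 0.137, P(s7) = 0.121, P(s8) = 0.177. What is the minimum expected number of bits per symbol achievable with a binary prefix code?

Repeatedly combine the two least-probable nodes; the expected code length is the sum of the merged weights.
merge 33/1000 + 53/1000 → 43/500
merge 43/500 + 89/1000 → 7/40
merge 121/1000 + 137/1000 → 129/500
merge 171/1000 + 7/40 → 173/500
merge 177/1000 + 219/1000 → 99/250
merge 129/500 + 173/500 → 151/250
merge 99/250 + 151/250 → 1
L = 43/500 + 7/40 + 129/500 + 173/500 + 99/250 + 151/250 + 1 = 573/200 = 2.865 bits/symbol.

2.865 bits/symbol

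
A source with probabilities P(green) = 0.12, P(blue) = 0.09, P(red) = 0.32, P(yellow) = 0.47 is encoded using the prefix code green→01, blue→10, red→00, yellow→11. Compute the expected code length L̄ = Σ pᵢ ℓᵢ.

2 bits/symbol

L̄ = Σ pᵢ·ℓᵢ = 0.12·2 + 0.09·2 + 0.32·2 + 0.47·2 = 2 bits/symbol.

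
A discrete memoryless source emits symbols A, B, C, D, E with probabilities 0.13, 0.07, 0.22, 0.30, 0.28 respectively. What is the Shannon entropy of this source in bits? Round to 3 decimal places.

H = −Σ pᵢ log₂ pᵢ.
−0.13·log₂(0.13) = 0.3826
−0.07·log₂(0.07) = 0.2686
−0.22·log₂(0.22) = 0.4806
−0.30·log₂(0.30) = 0.5211
−0.28·log₂(0.28) = 0.5142
Sum ≈ 2.1671 → 2.167 bits.

2.167 bits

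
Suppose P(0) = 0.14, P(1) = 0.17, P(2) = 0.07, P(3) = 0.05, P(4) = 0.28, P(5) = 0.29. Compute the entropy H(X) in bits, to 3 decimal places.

2.348 bits

H = −Σ pᵢ log₂ pᵢ.
−0.14·log₂(0.14) = 0.3971
−0.17·log₂(0.17) = 0.4346
−0.07·log₂(0.07) = 0.2686
−0.05·log₂(0.05) = 0.2161
−0.28·log₂(0.28) = 0.5142
−0.29·log₂(0.29) = 0.5179
Sum ≈ 2.3485 → 2.348 bits.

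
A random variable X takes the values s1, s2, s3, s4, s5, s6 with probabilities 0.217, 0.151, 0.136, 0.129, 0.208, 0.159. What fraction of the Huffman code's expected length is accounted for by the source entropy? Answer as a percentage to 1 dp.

99.3%

Entropy H = −Σ p log₂ p ≈ 2.5557 bits.
Huffman merges: 129/1000+17/125→53/200; 151/1000+159/1000→31/100; 26/125+217/1000→17/40; 53/200+31/100→23/40; 17/40+23/40→1. L = 103/40 ≈ 2.5750.
Efficiency = H/L = 2.5557/2.5750 = 99.3%.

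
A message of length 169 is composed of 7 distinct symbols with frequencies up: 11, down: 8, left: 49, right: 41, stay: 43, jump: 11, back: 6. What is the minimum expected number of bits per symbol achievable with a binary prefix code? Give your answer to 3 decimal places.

2.426 bits/symbol

Probabilities are the counts divided by 169.
Repeatedly combine the two least-probable nodes; the expected code length is the sum of the merged weights.
merge 6/169 + 8/169 → 14/169
merge 11/169 + 11/169 → 22/169
merge 14/169 + 22/169 → 36/169
merge 36/169 + 41/169 → 77/169
merge 43/169 + 49/169 → 92/169
merge 77/169 + 92/169 → 1
L = 14/169 + 22/169 + 36/169 + 77/169 + 92/169 + 1 = 410/169 ≈ 2.426 bits/symbol.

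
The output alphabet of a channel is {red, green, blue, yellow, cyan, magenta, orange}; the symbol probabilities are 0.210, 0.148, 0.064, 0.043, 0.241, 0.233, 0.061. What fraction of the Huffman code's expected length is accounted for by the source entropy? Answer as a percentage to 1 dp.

98.9%

Entropy H = −Σ p log₂ p ≈ 2.5603 bits.
Huffman merges: 43/1000+61/1000→13/125; 8/125+13/125→21/125; 37/250+21/125→79/250; 21/100+233/1000→443/1000; 241/1000+79/250→557/1000; 443/1000+557/1000→1. L = 647/250 ≈ 2.5880.
Efficiency = H/L = 2.5603/2.5880 = 98.9%.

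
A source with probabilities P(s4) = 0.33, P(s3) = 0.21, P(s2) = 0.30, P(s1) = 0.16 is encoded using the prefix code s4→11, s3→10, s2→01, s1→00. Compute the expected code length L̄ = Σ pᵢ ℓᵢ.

2 bits/symbol

L̄ = Σ pᵢ·ℓᵢ = 0.33·2 + 0.21·2 + 0.30·2 + 0.16·2 = 2 bits/symbol.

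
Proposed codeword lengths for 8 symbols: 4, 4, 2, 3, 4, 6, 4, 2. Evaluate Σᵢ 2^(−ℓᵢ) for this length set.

0.890625

With common denominator 2^6 = 64: Σ 2^(−ℓᵢ) = 4/64 + 4/64 + 16/64 + 8/64 + 4/64 + 1/64 + 4/64 + 16/64 = 57/64 = 0.890625.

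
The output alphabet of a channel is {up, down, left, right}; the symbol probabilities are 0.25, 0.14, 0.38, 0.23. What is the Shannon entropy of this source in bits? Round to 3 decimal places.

H = −Σ pᵢ log₂ pᵢ.
−0.25·log₂(0.25) = 0.5000
−0.14·log₂(0.14) = 0.3971
−0.38·log₂(0.38) = 0.5305
−0.23·log₂(0.23) = 0.4877
Sum ≈ 1.9152 → 1.915 bits.

1.915 bits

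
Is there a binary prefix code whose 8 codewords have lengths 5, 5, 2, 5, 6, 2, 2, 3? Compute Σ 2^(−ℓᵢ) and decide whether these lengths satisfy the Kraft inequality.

With common denominator 2^6 = 64: Σ 2^(−ℓᵢ) = 2/64 + 2/64 + 16/64 + 2/64 + 1/64 + 16/64 + 16/64 + 8/64 = 63/64 = 0.984375.
Kraft's inequality requires Σ ≤ 1; here Σ = 0.984375 ≤ 1, so such a prefix code exists.

0.984375; yes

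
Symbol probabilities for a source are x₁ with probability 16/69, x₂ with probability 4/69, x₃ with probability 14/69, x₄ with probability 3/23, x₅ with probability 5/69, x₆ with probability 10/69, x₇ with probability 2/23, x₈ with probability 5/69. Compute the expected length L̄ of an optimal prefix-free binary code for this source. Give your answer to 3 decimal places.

Repeatedly combine the two least-probable nodes; the expected code length is the sum of the merged weights.
merge 4/69 + 5/69 → 3/23
merge 5/69 + 2/23 → 11/69
merge 3/23 + 3/23 → 6/23
merge 10/69 + 11/69 → 7/23
merge 14/69 + 16/69 → 10/23
merge 6/23 + 7/23 → 13/23
merge 10/23 + 13/23 → 1
L = 3/23 + 11/69 + 6/23 + 7/23 + 10/23 + 13/23 + 1 = 197/69 ≈ 2.855 bits/symbol.

2.855 bits/symbol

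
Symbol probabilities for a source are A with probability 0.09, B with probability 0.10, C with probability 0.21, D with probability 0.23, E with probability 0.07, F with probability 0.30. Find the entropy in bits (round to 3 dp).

H = −Σ pᵢ log₂ pᵢ.
−0.09·log₂(0.09) = 0.3127
−0.10·log₂(0.10) = 0.3322
−0.21·log₂(0.21) = 0.4728
−0.23·log₂(0.23) = 0.4877
−0.07·log₂(0.07) = 0.2686
−0.30·log₂(0.30) = 0.5211
Sum ≈ 2.3950 → 2.395 bits.

2.395 bits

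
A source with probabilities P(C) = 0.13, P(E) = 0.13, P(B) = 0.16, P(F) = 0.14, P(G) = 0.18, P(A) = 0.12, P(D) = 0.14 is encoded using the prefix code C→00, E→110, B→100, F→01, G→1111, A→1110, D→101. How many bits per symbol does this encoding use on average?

3.03 bits/symbol

L̄ = Σ pᵢ·ℓᵢ = 0.13·2 + 0.13·3 + 0.16·3 + 0.14·2 + 0.18·4 + 0.12·4 + 0.14·3 = 3.03 bits/symbol.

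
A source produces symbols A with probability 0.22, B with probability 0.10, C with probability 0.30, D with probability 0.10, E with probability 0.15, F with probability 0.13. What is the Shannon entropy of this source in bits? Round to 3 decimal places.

H = −Σ pᵢ log₂ pᵢ.
−0.22·log₂(0.22) = 0.4806
−0.10·log₂(0.10) = 0.3322
−0.30·log₂(0.30) = 0.5211
−0.10·log₂(0.10) = 0.3322
−0.15·log₂(0.15) = 0.4105
−0.13·log₂(0.13) = 0.3826
Sum ≈ 2.4592 → 2.459 bits.

2.459 bits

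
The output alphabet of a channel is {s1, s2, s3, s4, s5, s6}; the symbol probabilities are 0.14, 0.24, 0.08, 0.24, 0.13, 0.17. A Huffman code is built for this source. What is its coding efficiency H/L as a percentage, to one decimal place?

Entropy H = −Σ p log₂ p ≈ 2.4941 bits.
Huffman merges: 2/25+13/100→21/100; 7/50+17/100→31/100; 21/100+6/25→9/20; 6/25+31/100→11/20; 9/20+11/20→1. L = 63/25 ≈ 2.5200.
Efficiency = H/L = 2.4941/2.5200 = 99.0%.

99.0%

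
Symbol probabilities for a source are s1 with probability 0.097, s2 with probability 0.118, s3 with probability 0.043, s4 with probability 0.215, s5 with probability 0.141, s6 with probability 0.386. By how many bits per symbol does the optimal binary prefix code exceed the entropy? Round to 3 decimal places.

0.077 bits

Entropy H = −Σ p log₂ p ≈ 2.2909 bits.
Huffman merges: 43/1000+97/1000→7/50; 59/500+7/50→129/500; 141/1000+43/200→89/250; 129/500+89/250→307/500; 193/500+307/500→1. L = 296/125 ≈ 2.3680.
L − H = 2.3680 − 2.2909 = 0.077 bits.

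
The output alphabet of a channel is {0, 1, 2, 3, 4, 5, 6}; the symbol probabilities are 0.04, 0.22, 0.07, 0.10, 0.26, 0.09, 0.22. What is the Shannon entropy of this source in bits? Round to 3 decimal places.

H = −Σ pᵢ log₂ pᵢ.
−0.04·log₂(0.04) = 0.1858
−0.22·log₂(0.22) = 0.4806
−0.07·log₂(0.07) = 0.2686
−0.10·log₂(0.10) = 0.3322
−0.26·log₂(0.26) = 0.5053
−0.09·log₂(0.09) = 0.3127
−0.22·log₂(0.22) = 0.4806
Sum ≈ 2.5656 → 2.566 bits.

2.566 bits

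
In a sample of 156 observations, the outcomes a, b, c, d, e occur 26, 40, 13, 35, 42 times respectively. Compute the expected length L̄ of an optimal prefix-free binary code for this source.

Probabilities are the counts divided by 156.
Repeatedly combine the two least-probable nodes; the expected code length is the sum of the merged weights.
merge 1/12 + 1/6 → 1/4
merge 35/156 + 1/4 → 37/78
merge 10/39 + 7/26 → 41/78
merge 37/78 + 41/78 → 1
L = 1/4 + 37/78 + 41/78 + 1 = 9/4 = 2.25 bits/symbol.

2.25 bits/symbol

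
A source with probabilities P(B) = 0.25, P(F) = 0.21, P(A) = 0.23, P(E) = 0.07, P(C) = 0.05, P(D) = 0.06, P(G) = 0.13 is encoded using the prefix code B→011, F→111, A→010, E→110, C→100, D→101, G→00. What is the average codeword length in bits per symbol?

L̄ = Σ pᵢ·ℓᵢ = 0.25·3 + 0.21·3 + 0.23·3 + 0.07·3 + 0.05·3 + 0.06·3 + 0.13·2 = 2.87 bits/symbol.

2.87 bits/symbol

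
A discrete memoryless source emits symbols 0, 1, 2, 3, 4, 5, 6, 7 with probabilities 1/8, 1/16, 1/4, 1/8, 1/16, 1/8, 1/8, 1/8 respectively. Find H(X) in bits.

Each probability is a power of 1/2, so log₂(1/p) is an integer.
H = Σ p·log₂(1/p) = 1/8·3 + 1/16·4 + 1/4·2 + 1/8·3 + 1/16·4 + 1/8·3 + 1/8·3 + 1/8·3 = 2.875 bits.

2.875 bits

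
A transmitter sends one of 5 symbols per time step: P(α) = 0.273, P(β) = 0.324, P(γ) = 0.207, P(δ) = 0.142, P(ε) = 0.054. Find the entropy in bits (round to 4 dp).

2.1358 bits

H = −Σ pᵢ log₂ pᵢ.
−0.273·log₂(0.273) = 0.5113
−0.324·log₂(0.324) = 0.5268
−0.207·log₂(0.207) = 0.4704
−0.142·log₂(0.142) = 0.3999
−0.054·log₂(0.054) = 0.2274
Sum ≈ 2.1358 → 2.1358 bits.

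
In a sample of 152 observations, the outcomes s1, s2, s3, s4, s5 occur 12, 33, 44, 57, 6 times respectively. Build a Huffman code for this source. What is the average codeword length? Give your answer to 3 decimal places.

Probabilities are the counts divided by 152.
Repeatedly combine the two least-probable nodes; the expected code length is the sum of the merged weights.
merge 3/76 + 3/38 → 9/76
merge 9/76 + 33/152 → 51/152
merge 11/38 + 51/152 → 5/8
merge 3/8 + 5/8 → 1
L = 9/76 + 51/152 + 5/8 + 1 = 79/38 ≈ 2.079 bits/symbol.

2.079 bits/symbol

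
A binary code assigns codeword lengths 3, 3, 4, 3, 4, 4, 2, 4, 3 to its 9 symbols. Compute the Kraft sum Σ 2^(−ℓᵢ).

1

With common denominator 2^4 = 16: Σ 2^(−ℓᵢ) = 2/16 + 2/16 + 1/16 + 2/16 + 1/16 + 1/16 + 4/16 + 1/16 + 2/16 = 16/16 = 1.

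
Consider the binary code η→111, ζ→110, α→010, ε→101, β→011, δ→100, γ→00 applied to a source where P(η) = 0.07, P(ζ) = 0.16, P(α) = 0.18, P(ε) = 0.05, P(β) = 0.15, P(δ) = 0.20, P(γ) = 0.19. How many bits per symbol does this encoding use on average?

2.81 bits/symbol

L̄ = Σ pᵢ·ℓᵢ = 0.07·3 + 0.16·3 + 0.18·3 + 0.05·3 + 0.15·3 + 0.20·3 + 0.19·2 = 2.81 bits/symbol.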